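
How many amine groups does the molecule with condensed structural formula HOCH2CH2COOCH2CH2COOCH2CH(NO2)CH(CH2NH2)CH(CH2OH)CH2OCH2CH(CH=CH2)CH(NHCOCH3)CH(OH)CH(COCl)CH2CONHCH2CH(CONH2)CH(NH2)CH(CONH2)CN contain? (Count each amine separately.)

2

HO– on an sp³ carbon → alcohol.
–C(=O)–O–C with C on the carbonyl side → ester.
–C(=O)–O–C with C on the carbonyl side → ester.
–NO2 on an sp³ carbon → nitro (the N=O is not a carbonyl).
pendant –CH2NH2: N on sp³ C, no adjacent C=O → amine.
pendant –CH2OH on an sp³ backbone C → alcohol.
C–O–C with sp³ carbons on both sides and no adjacent C=O → ether.
pendant –CH=CH2: C=C double bond → alkene.
pendant –NHC(=O)CH3: N bonded to a carbonyl → amide (not amine).
–OH on an sp³ carbon → alcohol (secondary).
pendant –C(=O)X: carbonyl C bonded to C and halogen → acyl halide.
–C(=O)–N– linkage → amide (the N is not an amine).
pendant –CONH2: carbonyl C bonded to C and N → amide.
–NH2 on an sp³ carbon with no adjacent C=O → amine.
pendant –CONH2: carbonyl C bonded to C and N → amide.
–C≡N: carbon triple-bonded to nitrogen → nitrile.
Amine appears at: CH(CH2NH2), CH(NH2) → 2.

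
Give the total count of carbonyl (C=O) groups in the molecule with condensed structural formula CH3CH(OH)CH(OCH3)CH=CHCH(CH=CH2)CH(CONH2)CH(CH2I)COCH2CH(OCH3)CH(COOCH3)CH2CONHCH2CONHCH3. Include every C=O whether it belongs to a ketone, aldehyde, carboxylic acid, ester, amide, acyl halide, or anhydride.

5

CH(CONH2): amide, 1 C=O (running total 1).
CO: ketone, 1 C=O (running total 2).
CH(COOCH3): ester, 1 C=O (running total 3).
CH2CONHCH2: amide, 1 C=O (running total 4).
CONHCH3: amide, 1 C=O (running total 5).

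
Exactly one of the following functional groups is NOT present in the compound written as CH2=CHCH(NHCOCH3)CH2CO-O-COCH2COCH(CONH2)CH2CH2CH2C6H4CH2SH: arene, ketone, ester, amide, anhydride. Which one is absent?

ester

anhydride: present (CH2CO-O-COCH2 — two acyl groups sharing one oxygen, –C(=O)–O–C(=O)– → anhydride).
ketone: present (CO — –C(=O)– with carbon on both sides → ketone).
arene: present (C6H4 — para-disubstituted benzene ring → arene).
amide: present (CH(NHCOCH3) — pendant –NHC(=O)CH3: N bonded to a carbonyl → amide (not amine)).
ester: absent. In CH2CO-O-COCH2, the oxygen bridges two acyl groups, which is an anhydride, not an ester.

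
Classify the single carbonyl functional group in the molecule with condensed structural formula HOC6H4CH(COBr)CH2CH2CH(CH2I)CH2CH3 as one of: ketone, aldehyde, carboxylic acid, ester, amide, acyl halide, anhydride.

acyl halide

The carbonyl is in the CH(COBr) segment: pendant –C(=O)X: carbonyl C bonded to C and halogen → acyl halide.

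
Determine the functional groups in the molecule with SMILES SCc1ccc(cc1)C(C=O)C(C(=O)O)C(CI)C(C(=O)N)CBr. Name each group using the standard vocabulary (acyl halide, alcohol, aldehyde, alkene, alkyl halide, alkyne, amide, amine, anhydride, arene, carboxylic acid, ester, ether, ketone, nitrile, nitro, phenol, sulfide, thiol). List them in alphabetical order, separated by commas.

Reading the structure from left to right:
  HSCH2: –SH on an sp³ carbon → thiol.
  C6H4: para-disubstituted benzene ring → arene.
  CH(CHO): pendant –CHO: carbonyl C bonded to C and H → aldehyde.
  CH(COOH): pendant –COOH: carbonyl C bonded to C and –OH → carboxylic acid.
  CH(CH2I): pendant –CH2X: halogen on sp³ carbon → alkyl halide.
  CH(CONH2): pendant –CONH2: carbonyl C bonded to C and N → amide.
  CH2Br: halogen on an sp³ carbon → alkyl halide.

aldehyde, alkyl halide, amide, arene, carboxylic acid, thiol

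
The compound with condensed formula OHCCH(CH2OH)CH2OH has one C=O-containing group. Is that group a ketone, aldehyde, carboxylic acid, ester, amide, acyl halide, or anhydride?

The carbonyl is in the OHC segment: terminal –CHO: carbonyl C bonded to H and C → aldehyde.

aldehyde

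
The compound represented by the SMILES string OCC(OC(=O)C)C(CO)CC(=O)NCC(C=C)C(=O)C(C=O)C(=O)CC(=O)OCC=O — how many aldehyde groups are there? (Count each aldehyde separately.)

2

Reading the structure from left to right:
  HOCH2: HO– on an sp³ carbon → alcohol.
  CH(OCOCH3): pendant –OC(=O)CH3: an acyloxy group → ester.
  CH(CH2OH): pendant –CH2OH on an sp³ backbone C → alcohol.
  CH2CONHCH2: –C(=O)–N– linkage → amide (the N is not an amine).
  CH(CH=CH2): pendant –CH=CH2: C=C double bond → alkene.
  CO: –C(=O)– with carbon on both sides → ketone.
  CH(CHO): pendant –CHO: carbonyl C bonded to C and H → aldehyde.
  CO: –C(=O)– with carbon on both sides → ketone.
  CH2COOCH2: –C(=O)–O–C with C on the carbonyl side → ester.
  CHO: terminal –CHO: carbonyl C bonded to H and C → aldehyde.
Aldehyde appears at: CH(CHO), CHO → 2.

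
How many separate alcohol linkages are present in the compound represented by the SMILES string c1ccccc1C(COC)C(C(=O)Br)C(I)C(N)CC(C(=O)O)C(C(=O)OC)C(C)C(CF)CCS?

0

Working along the chain:
  C6H5: C6H5– phenyl ring → arene.
  CH(CH2OCH3): pendant –CH2OCH3: C–O–C linkage → ether.
  CH(COBr): pendant –C(=O)X: carbonyl C bonded to C and halogen → acyl halide.
  CH(I): halogen on an sp³ carbon → alkyl halide.
  CH(NH2): –NH2 on an sp³ carbon with no adjacent C=O → amine.
  CH(COOH): pendant –COOH: carbonyl C bonded to C and –OH → carboxylic acid.
  CH(COOCH3): pendant –COOCH3: carbonyl C bonded to C and –OCH3 → ester.
  CH(CH2F): pendant –CH2X: halogen on sp³ carbon → alkyl halide.
  CH2SH: –SH on an sp³ carbon → thiol.
No segment is a alcohol: CH(CH2OCH3) is ether, not alcohol; CH(COOH) is carboxylic acid, not alcohol; CH2SH is thiol, not alcohol. → 0.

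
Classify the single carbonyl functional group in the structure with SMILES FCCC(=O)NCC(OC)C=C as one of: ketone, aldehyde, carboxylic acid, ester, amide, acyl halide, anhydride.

amide

The carbonyl is in the CH2CONHCH2 segment: –C(=O)–N– linkage → amide (the N is not an amine).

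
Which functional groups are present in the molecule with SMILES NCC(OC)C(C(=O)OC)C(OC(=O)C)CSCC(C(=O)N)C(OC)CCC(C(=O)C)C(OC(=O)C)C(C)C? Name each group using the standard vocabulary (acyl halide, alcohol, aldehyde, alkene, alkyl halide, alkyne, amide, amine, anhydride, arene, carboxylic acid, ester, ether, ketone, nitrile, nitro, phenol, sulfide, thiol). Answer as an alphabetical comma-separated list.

amide, amine, ester, ether, ketone, sulfide

–NH2 on an sp³ carbon with no adjacent C=O → amine.
pendant –OCH3: C–O–C with sp³ C, no adjacent C=O → ether.
pendant –COOCH3: carbonyl C bonded to C and –OCH3 → ester.
pendant –OC(=O)CH3: an acyloxy group → ester.
C–S–C linkage → sulfide (thioether).
pendant –CONH2: carbonyl C bonded to C and N → amide.
pendant –OCH3: C–O–C with sp³ C, no adjacent C=O → ether.
pendant –COCH3: carbonyl C bonded to two carbons → ketone.
pendant –OC(=O)CH3: an acyloxy group → ester.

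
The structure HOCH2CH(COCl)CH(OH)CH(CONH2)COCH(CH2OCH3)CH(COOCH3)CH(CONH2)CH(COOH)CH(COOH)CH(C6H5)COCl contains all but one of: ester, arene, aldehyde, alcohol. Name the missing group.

arene: present (CH(C6H5) — pendant –C6H5: benzene ring → arene).
alcohol: present (HOCH2 — HO– on an sp³ carbon → alcohol).
ester: present (CH(COOCH3) — pendant –COOCH3: carbonyl C bonded to C and –OCH3 → ester).
aldehyde: absent. In CO, the carbonyl carbon is bonded to two carbons, so it is a ketone, not an aldehyde. In CH(COOH), the carbonyl carbon bears –OH, not –H, so it is a carboxylic acid.

aldehyde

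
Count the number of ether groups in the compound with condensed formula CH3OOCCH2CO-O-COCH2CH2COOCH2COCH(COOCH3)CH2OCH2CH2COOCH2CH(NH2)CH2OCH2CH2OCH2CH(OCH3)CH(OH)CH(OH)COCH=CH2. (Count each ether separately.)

Reading the structure from left to right:
  CH3OOC: CH3O–C(=O)–: carbonyl C bonded to C and to –OCH3 → ester (not ketone + ether).
  CH2CO-O-COCH2: two acyl groups sharing one oxygen, –C(=O)–O–C(=O)– → anhydride.
  CH2COOCH2: –C(=O)–O–C with C on the carbonyl side → ester.
  CO: –C(=O)– with carbon on both sides → ketone.
  CH(COOCH3): pendant –COOCH3: carbonyl C bonded to C and –OCH3 → ester.
  CH2OCH2: C–O–C with sp³ carbons on both sides and no adjacent C=O → ether.
  CH2COOCH2: –C(=O)–O–C with C on the carbonyl side → ester.
  CH(NH2): –NH2 on an sp³ carbon with no adjacent C=O → amine.
  CH2OCH2: C–O–C with sp³ carbons on both sides and no adjacent C=O → ether.
  CH2OCH2: C–O–C with sp³ carbons on both sides and no adjacent C=O → ether.
  CH(OCH3): pendant –OCH3: C–O–C with sp³ C, no adjacent C=O → ether.
  CH(OH): –OH on an sp³ carbon → alcohol (secondary).
  CH(OH): –OH on an sp³ carbon → alcohol (secondary).
  CO: –C(=O)– with carbon on both sides → ketone.
  CH=CH2: C=C double bond → alkene.
Ether appears at: CH2OCH2, CH2OCH2, CH2OCH2, CH(OCH3) → 4.

4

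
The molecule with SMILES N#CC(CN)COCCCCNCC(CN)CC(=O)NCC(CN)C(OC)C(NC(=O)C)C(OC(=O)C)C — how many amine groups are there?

4

Reading the structure from left to right:
  N≡C: N≡C–: carbon triple-bonded to nitrogen → nitrile.
  CH(CH2NH2): pendant –CH2NH2: N on sp³ C, no adjacent C=O → amine.
  CH2OCH2: C–O–C with sp³ carbons on both sides and no adjacent C=O → ether.
  CH2NHCH2: C–N–C with sp³ carbons and no adjacent C=O → amine (secondary).
  CH(CH2NH2): pendant –CH2NH2: N on sp³ C, no adjacent C=O → amine.
  CH2CONHCH2: –C(=O)–N– linkage → amide (the N is not an amine).
  CH(CH2NH2): pendant –CH2NH2: N on sp³ C, no adjacent C=O → amine.
  CH(OCH3): pendant –OCH3: C–O–C with sp³ C, no adjacent C=O → ether.
  CH(NHCOCH3): pendant –NHC(=O)CH3: N bonded to a carbonyl → amide (not amine).
  CH(OCOCH3): pendant –OC(=O)CH3: an acyloxy group → ester.
Amine appears at: CH(CH2NH2), CH2NHCH2, CH(CH2NH2), CH(CH2NH2) → 4.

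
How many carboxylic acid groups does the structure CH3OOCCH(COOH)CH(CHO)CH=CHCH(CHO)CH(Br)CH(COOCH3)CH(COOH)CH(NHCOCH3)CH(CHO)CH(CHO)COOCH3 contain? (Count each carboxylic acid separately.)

Working along the chain:
  CH3OOC: CH3O–C(=O)–: carbonyl C bonded to C and to –OCH3 → ester (not ketone + ether).
  CH(COOH): pendant –COOH: carbonyl C bonded to C and –OH → carboxylic acid.
  CH(CHO): pendant –CHO: carbonyl C bonded to C and H → aldehyde.
  CH=CH: C=C double bond → alkene.
  CH(CHO): pendant –CHO: carbonyl C bonded to C and H → aldehyde.
  CH(Br): halogen on an sp³ carbon → alkyl halide.
  CH(COOCH3): pendant –COOCH3: carbonyl C bonded to C and –OCH3 → ester.
  CH(COOH): pendant –COOH: carbonyl C bonded to C and –OH → carboxylic acid.
  CH(NHCOCH3): pendant –NHC(=O)CH3: N bonded to a carbonyl → amide (not amine).
  CH(CHO): pendant –CHO: carbonyl C bonded to C and H → aldehyde.
  CH(CHO): pendant –CHO: carbonyl C bonded to C and H → aldehyde.
  COOCH3: –C(=O)OCH3: carbonyl C bonded to C and to –OCH3 → ester (not ketone + ether).
Carboxylic acid appears at: CH(COOH), CH(COOH) → 2.

2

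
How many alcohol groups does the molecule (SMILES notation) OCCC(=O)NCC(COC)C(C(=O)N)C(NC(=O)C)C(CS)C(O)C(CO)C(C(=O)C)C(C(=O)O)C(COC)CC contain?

3

Taking each segment in turn:
  HOCH2: HO– on an sp³ carbon → alcohol.
  CH2CONHCH2: –C(=O)–N– linkage → amide (the N is not an amine).
  CH(CH2OCH3): pendant –CH2OCH3: C–O–C linkage → ether.
  CH(CONH2): pendant –CONH2: carbonyl C bonded to C and N → amide.
  CH(NHCOCH3): pendant –NHC(=O)CH3: N bonded to a carbonyl → amide (not amine).
  CH(CH2SH): pendant –CH2SH → thiol.
  CH(OH): –OH on an sp³ carbon → alcohol (secondary).
  CH(CH2OH): pendant –CH2OH on an sp³ backbone C → alcohol.
  CH(COCH3): pendant –COCH3: carbonyl C bonded to two carbons → ketone.
  CH(COOH): pendant –COOH: carbonyl C bonded to C and –OH → carboxylic acid.
  CH(CH2OCH3): pendant –CH2OCH3: C–O–C linkage → ether.
Alcohol appears at: HOCH2, CH(OH), CH(CH2OH) → 3.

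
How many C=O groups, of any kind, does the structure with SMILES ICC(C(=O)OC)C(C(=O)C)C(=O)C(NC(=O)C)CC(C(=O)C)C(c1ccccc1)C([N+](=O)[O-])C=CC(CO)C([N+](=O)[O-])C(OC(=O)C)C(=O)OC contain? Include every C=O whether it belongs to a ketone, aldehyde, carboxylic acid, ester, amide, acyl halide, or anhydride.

7

CH(COOCH3): ester, 1 C=O (running total 1).
CH(COCH3): ketone, 1 C=O (running total 2).
CO: ketone, 1 C=O (running total 3).
CH(NHCOCH3): amide, 1 C=O (running total 4).
CH(COCH3): ketone, 1 C=O (running total 5).
CH(OCOCH3): ester, 1 C=O (running total 6).
COOCH3: ester, 1 C=O (running total 7).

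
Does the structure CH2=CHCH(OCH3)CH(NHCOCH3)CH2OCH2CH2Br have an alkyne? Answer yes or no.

no

Working along the chain:
  CH2=CH: C=C double bond → alkene.
  CH(OCH3): pendant –OCH3: C–O–C with sp³ C, no adjacent C=O → ether.
  CH(NHCOCH3): pendant –NHC(=O)CH3: N bonded to a carbonyl → amide (not amine).
  CH2OCH2: C–O–C with sp³ carbons on both sides and no adjacent C=O → ether.
  CH2Br: halogen on an sp³ carbon → alkyl halide.
The groups actually present are: alkene, alkyl halide, amide, ether.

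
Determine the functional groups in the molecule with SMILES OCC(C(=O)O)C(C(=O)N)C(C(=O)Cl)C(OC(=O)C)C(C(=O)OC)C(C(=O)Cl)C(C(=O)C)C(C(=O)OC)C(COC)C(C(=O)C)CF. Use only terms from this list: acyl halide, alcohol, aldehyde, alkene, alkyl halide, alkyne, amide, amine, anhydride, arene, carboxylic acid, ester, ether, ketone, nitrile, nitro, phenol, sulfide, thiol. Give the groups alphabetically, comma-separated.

Taking each segment in turn:
  HOCH2: HO– on an sp³ carbon → alcohol.
  CH(COOH): pendant –COOH: carbonyl C bonded to C and –OH → carboxylic acid.
  CH(CONH2): pendant –CONH2: carbonyl C bonded to C and N → amide.
  CH(COCl): pendant –C(=O)X: carbonyl C bonded to C and halogen → acyl halide.
  CH(OCOCH3): pendant –OC(=O)CH3: an acyloxy group → ester.
  CH(COOCH3): pendant –COOCH3: carbonyl C bonded to C and –OCH3 → ester.
  CH(COCl): pendant –C(=O)X: carbonyl C bonded to C and halogen → acyl halide.
  CH(COCH3): pendant –COCH3: carbonyl C bonded to two carbons → ketone.
  CH(COOCH3): pendant –COOCH3: carbonyl C bonded to C and –OCH3 → ester.
  CH(CH2OCH3): pendant –CH2OCH3: C–O–C linkage → ether.
  CH(COCH3): pendant –COCH3: carbonyl C bonded to two carbons → ketone.
  CH2F: halogen on an sp³ carbon → alkyl halide.

acyl halide, alcohol, alkyl halide, amide, carboxylic acid, ester, ether, ketone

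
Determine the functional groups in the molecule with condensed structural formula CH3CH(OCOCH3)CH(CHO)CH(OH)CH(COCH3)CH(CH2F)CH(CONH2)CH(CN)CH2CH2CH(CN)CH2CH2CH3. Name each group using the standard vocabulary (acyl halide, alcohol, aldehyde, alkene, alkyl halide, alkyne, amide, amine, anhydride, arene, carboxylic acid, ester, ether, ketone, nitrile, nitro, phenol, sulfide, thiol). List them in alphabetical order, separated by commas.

alcohol, aldehyde, alkyl halide, amide, ester, ketone, nitrile

Taking each segment in turn:
  CH(OCOCH3): pendant –OC(=O)CH3: an acyloxy group → ester.
  CH(CHO): pendant –CHO: carbonyl C bonded to C and H → aldehyde.
  CH(OH): –OH on an sp³ carbon → alcohol (secondary).
  CH(COCH3): pendant –COCH3: carbonyl C bonded to two carbons → ketone.
  CH(CH2F): pendant –CH2X: halogen on sp³ carbon → alkyl halide.
  CH(CONH2): pendant –CONH2: carbonyl C bonded to C and N → amide.
  CH(CN): pendant –C≡N: nitrile.
  CH(CN): pendant –C≡N: nitrile.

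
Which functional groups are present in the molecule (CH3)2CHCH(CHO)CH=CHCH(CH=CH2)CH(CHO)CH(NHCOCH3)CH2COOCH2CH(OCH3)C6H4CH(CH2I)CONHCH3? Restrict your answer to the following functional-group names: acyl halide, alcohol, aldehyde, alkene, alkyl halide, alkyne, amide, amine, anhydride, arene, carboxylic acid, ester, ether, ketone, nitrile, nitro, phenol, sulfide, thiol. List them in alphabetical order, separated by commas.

Taking each segment in turn:
  CH(CHO): pendant –CHO: carbonyl C bonded to C and H → aldehyde.
  CH=CH: C=C double bond → alkene.
  CH(CH=CH2): pendant –CH=CH2: C=C double bond → alkene.
  CH(CHO): pendant –CHO: carbonyl C bonded to C and H → aldehyde.
  CH(NHCOCH3): pendant –NHC(=O)CH3: N bonded to a carbonyl → amide (not amine).
  CH2COOCH2: –C(=O)–O–C with C on the carbonyl side → ester.
  CH(OCH3): pendant –OCH3: C–O–C with sp³ C, no adjacent C=O → ether.
  C6H4: para-disubstituted benzene ring → arene.
  CH(CH2I): pendant –CH2X: halogen on sp³ carbon → alkyl halide.
  CONHCH3: –C(=O)NHCH3: carbonyl C bonded to C and to N → amide (the N is not an amine).

aldehyde, alkene, alkyl halide, amide, arene, ester, ether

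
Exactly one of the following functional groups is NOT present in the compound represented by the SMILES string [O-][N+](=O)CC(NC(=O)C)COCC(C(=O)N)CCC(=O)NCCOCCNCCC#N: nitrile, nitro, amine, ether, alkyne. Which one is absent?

amine: present (CH2NHCH2 — C–N–C with sp³ carbons and no adjacent C=O → amine (secondary)).
nitrile: present (CN — –C≡N: carbon triple-bonded to nitrogen → nitrile).
nitro: present (O2NCH2 — –NO2 on carbon → nitro group).
ether: present (CH2OCH2 — C–O–C with sp³ carbons on both sides and no adjacent C=O → ether).
alkyne: absent. In CN, the triple bond is C≡N, not C≡C, so it is a nitrile.

alkyne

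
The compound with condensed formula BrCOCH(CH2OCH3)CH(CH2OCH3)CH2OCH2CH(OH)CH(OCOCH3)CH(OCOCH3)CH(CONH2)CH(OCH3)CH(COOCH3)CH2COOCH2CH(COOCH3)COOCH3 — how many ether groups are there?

–C(=O)Br: carbonyl C bonded to C and to a halogen → acyl halide (not alkyl halide).
pendant –CH2OCH3: C–O–C linkage → ether.
pendant –CH2OCH3: C–O–C linkage → ether.
C–O–C with sp³ carbons on both sides and no adjacent C=O → ether.
–OH on an sp³ carbon → alcohol (secondary).
pendant –OC(=O)CH3: an acyloxy group → ester.
pendant –OC(=O)CH3: an acyloxy group → ester.
pendant –CONH2: carbonyl C bonded to C and N → amide.
pendant –OCH3: C–O–C with sp³ C, no adjacent C=O → ether.
pendant –COOCH3: carbonyl C bonded to C and –OCH3 → ester.
–C(=O)–O–C with C on the carbonyl side → ester.
pendant –COOCH3: carbonyl C bonded to C and –OCH3 → ester.
–C(=O)OCH3: carbonyl C bonded to C and to –OCH3 → ester (not ketone + ether).
Ether appears at: CH(CH2OCH3), CH(CH2OCH3), CH2OCH2, CH(OCH3) → 4.

4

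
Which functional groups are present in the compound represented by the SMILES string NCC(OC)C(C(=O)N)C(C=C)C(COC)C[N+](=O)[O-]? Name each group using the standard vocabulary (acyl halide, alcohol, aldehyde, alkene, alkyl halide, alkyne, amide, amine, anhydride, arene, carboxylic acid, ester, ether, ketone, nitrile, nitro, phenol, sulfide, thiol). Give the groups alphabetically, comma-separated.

alkene, amide, amine, ether, nitro

Taking each segment in turn:
  H2NCH2: –NH2 on an sp³ carbon with no adjacent C=O → amine.
  CH(OCH3): pendant –OCH3: C–O–C with sp³ C, no adjacent C=O → ether.
  CH(CONH2): pendant –CONH2: carbonyl C bonded to C and N → amide.
  CH(CH=CH2): pendant –CH=CH2: C=C double bond → alkene.
  CH(CH2OCH3): pendant –CH2OCH3: C–O–C linkage → ether.
  CH2NO2: –NO2 on carbon → nitro group.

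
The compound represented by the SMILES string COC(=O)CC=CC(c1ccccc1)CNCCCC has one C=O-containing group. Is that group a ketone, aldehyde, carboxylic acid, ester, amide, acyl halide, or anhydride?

ester

The carbonyl is in the CH3OOC segment: CH3O–C(=O)–: carbonyl C bonded to C and to –OCH3 → ester (not ketone + ether).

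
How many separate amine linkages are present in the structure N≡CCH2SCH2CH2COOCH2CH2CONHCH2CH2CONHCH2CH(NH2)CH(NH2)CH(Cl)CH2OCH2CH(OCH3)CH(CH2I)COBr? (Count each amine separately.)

2

N≡C–: carbon triple-bonded to nitrogen → nitrile.
C–S–C linkage → sulfide (thioether).
–C(=O)–O–C with C on the carbonyl side → ester.
–C(=O)–N– linkage → amide (the N is not an amine).
–C(=O)–N– linkage → amide (the N is not an amine).
–NH2 on an sp³ carbon with no adjacent C=O → amine.
–NH2 on an sp³ carbon with no adjacent C=O → amine.
halogen on an sp³ carbon → alkyl halide.
C–O–C with sp³ carbons on both sides and no adjacent C=O → ether.
pendant –OCH3: C–O–C with sp³ C, no adjacent C=O → ether.
pendant –CH2X: halogen on sp³ carbon → alkyl halide.
–C(=O)Br: carbonyl C bonded to C and to a halogen → acyl halide (not alkyl halide).
Amine appears at: CH(NH2), CH(NH2) → 2.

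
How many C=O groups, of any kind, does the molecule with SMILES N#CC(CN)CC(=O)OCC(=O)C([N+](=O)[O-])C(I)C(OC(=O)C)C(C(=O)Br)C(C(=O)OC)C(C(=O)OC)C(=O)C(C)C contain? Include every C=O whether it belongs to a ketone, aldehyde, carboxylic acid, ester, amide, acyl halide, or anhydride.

7

CH2COOCH2: ester, 1 C=O (running total 1).
CO: ketone, 1 C=O (running total 2).
CH(OCOCH3): ester, 1 C=O (running total 3).
CH(COBr): acyl halide, 1 C=O (running total 4).
CH(COOCH3): ester, 1 C=O (running total 5).
CH(COOCH3): ester, 1 C=O (running total 6).
CO: ketone, 1 C=O (running total 7).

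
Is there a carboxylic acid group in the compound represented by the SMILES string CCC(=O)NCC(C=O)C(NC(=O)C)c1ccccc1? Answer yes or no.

–C(=O)–N– linkage → amide (the N is not an amine).
pendant –CHO: carbonyl C bonded to C and H → aldehyde.
pendant –NHC(=O)CH3: N bonded to a carbonyl → amide (not amine).
–C6H5 phenyl ring → arene.
In each of CH2CONHCH2 and CH(NHCOCH3), the carbonyl is bonded to nitrogen, not to –OH; that is an amide.
The groups actually present are: aldehyde, amide, arene.

no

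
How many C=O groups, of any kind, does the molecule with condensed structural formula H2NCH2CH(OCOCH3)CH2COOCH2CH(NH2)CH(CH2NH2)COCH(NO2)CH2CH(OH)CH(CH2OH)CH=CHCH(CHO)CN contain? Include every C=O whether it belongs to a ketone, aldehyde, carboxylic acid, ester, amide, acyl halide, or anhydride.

CH(OCOCH3): ester, 1 C=O (running total 1).
CH2COOCH2: ester, 1 C=O (running total 2).
CO: ketone, 1 C=O (running total 3).
CH(CHO): aldehyde, 1 C=O (running total 4).

4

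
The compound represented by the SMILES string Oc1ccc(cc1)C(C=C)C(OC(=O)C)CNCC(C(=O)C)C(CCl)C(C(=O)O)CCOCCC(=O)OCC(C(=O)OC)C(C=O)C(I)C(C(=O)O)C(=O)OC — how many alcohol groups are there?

–OH attached directly to an aromatic ring → phenol (not alcohol); the ring itself is an arene.
pendant –CH=CH2: C=C double bond → alkene.
pendant –OC(=O)CH3: an acyloxy group → ester.
C–N–C with sp³ carbons and no adjacent C=O → amine (secondary).
pendant –COCH3: carbonyl C bonded to two carbons → ketone.
pendant –CH2X: halogen on sp³ carbon → alkyl halide.
pendant –COOH: carbonyl C bonded to C and –OH → carboxylic acid.
C–O–C with sp³ carbons on both sides and no adjacent C=O → ether.
–C(=O)–O–C with C on the carbonyl side → ester.
pendant –COOCH3: carbonyl C bonded to C and –OCH3 → ester.
pendant –CHO: carbonyl C bonded to C and H → aldehyde.
halogen on an sp³ carbon → alkyl halide.
pendant –COOH: carbonyl C bonded to C and –OH → carboxylic acid.
–C(=O)OCH3: carbonyl C bonded to C and to –OCH3 → ester (not ketone + ether).
No segment is a alcohol: HOC6H4 is arene/phenol, not alcohol; CH(COCH3) is ketone, not alcohol; CH(COOH) is carboxylic acid, not alcohol. → 0.

0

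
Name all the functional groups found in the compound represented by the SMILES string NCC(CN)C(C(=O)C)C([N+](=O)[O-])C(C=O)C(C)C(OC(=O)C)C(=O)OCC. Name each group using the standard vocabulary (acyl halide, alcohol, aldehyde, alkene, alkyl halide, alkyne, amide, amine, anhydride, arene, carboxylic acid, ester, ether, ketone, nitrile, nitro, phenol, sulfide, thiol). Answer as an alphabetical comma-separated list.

–NH2 on an sp³ carbon with no adjacent C=O → amine.
pendant –CH2NH2: N on sp³ C, no adjacent C=O → amine.
pendant –COCH3: carbonyl C bonded to two carbons → ketone.
–NO2 on an sp³ carbon → nitro (the N=O is not a carbonyl).
pendant –CHO: carbonyl C bonded to C and H → aldehyde.
pendant –OC(=O)CH3: an acyloxy group → ester.
–C(=O)OCH2CH3: carbonyl C bonded to C and to –OEt → ester.

aldehyde, amine, ester, ketone, nitro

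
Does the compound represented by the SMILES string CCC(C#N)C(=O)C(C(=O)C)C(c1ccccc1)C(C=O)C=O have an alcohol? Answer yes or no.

Taking each segment in turn:
  CH(CN): pendant –C≡N: nitrile.
  CO: –C(=O)– with carbon on both sides → ketone.
  CH(COCH3): pendant –COCH3: carbonyl C bonded to two carbons → ketone.
  CH(C6H5): pendant –C6H5: benzene ring → arene.
  CH(CHO): pendant –CHO: carbonyl C bonded to C and H → aldehyde.
  CHO: terminal –CHO: carbonyl C bonded to H and C → aldehyde.
The groups actually present are: aldehyde, arene, ketone, nitrile.

no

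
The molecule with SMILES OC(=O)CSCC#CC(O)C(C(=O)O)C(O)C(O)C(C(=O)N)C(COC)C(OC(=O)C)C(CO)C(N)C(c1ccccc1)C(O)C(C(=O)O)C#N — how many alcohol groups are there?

Working along the chain:
  HOOC: –COOH: carbonyl C bonded to –OH and C → carboxylic acid (the –OH is not a separate alcohol).
  CH2SCH2: C–S–C linkage → sulfide (thioether).
  C≡C: C≡C triple bond → alkyne.
  CH(OH): –OH on an sp³ carbon → alcohol (secondary).
  CH(COOH): pendant –COOH: carbonyl C bonded to C and –OH → carboxylic acid.
  CH(OH): –OH on an sp³ carbon → alcohol (secondary).
  CH(OH): –OH on an sp³ carbon → alcohol (secondary).
  CH(CONH2): pendant –CONH2: carbonyl C bonded to C and N → amide.
  CH(CH2OCH3): pendant –CH2OCH3: C–O–C linkage → ether.
  CH(OCOCH3): pendant –OC(=O)CH3: an acyloxy group → ester.
  CH(CH2OH): pendant –CH2OH on an sp³ backbone C → alcohol.
  CH(NH2): –NH2 on an sp³ carbon with no adjacent C=O → amine.
  CH(C6H5): pendant –C6H5: benzene ring → arene.
  CH(OH): –OH on an sp³ carbon → alcohol (secondary).
  CH(COOH): pendant –COOH: carbonyl C bonded to C and –OH → carboxylic acid.
  CN: –C≡N: carbon triple-bonded to nitrogen → nitrile.
Alcohol appears at: CH(OH), CH(OH), CH(OH), CH(CH2OH), CH(OH) → 5.

5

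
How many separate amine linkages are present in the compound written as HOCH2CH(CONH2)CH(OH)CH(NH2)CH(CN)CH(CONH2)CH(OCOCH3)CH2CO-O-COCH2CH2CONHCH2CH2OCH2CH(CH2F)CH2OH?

1

Taking each segment in turn:
  HOCH2: HO– on an sp³ carbon → alcohol.
  CH(CONH2): pendant –CONH2: carbonyl C bonded to C and N → amide.
  CH(OH): –OH on an sp³ carbon → alcohol (secondary).
  CH(NH2): –NH2 on an sp³ carbon with no adjacent C=O → amine.
  CH(CN): pendant –C≡N: nitrile.
  CH(CONH2): pendant –CONH2: carbonyl C bonded to C and N → amide.
  CH(OCOCH3): pendant –OC(=O)CH3: an acyloxy group → ester.
  CH2CO-O-COCH2: two acyl groups sharing one oxygen, –C(=O)–O–C(=O)– → anhydride.
  CH2CONHCH2: –C(=O)–N– linkage → amide (the N is not an amine).
  CH2OCH2: C–O–C with sp³ carbons on both sides and no adjacent C=O → ether.
  CH(CH2F): pendant –CH2X: halogen on sp³ carbon → alkyl halide.
  CH2OH: –OH on an sp³ carbon → alcohol.
Amine appears at: CH(NH2) → 1.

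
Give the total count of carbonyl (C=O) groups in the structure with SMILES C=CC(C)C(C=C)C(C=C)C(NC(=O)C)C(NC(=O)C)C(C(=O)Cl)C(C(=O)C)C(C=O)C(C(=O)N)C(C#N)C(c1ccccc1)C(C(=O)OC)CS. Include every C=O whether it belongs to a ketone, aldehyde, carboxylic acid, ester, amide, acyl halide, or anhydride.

CH(NHCOCH3): amide, 1 C=O (running total 1).
CH(NHCOCH3): amide, 1 C=O (running total 2).
CH(COCl): acyl halide, 1 C=O (running total 3).
CH(COCH3): ketone, 1 C=O (running total 4).
CH(CHO): aldehyde, 1 C=O (running total 5).
CH(CONH2): amide, 1 C=O (running total 6).
CH(COOCH3): ester, 1 C=O (running total 7).

7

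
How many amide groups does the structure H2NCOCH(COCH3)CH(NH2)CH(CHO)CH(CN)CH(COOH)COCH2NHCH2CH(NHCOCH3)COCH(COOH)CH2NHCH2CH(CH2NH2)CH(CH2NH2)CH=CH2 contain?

Working along the chain:
  H2NCO: –C(=O)NH2: carbonyl C bonded to C and to N → amide (the N is not a separate amine).
  CH(COCH3): pendant –COCH3: carbonyl C bonded to two carbons → ketone.
  CH(NH2): –NH2 on an sp³ carbon with no adjacent C=O → amine.
  CH(CHO): pendant –CHO: carbonyl C bonded to C and H → aldehyde.
  CH(CN): pendant –C≡N: nitrile.
  CH(COOH): pendant –COOH: carbonyl C bonded to C and –OH → carboxylic acid.
  CO: –C(=O)– with carbon on both sides → ketone.
  CH2NHCH2: C–N–C with sp³ carbons and no adjacent C=O → amine (secondary).
  CH(NHCOCH3): pendant –NHC(=O)CH3: N bonded to a carbonyl → amide (not amine).
  CO: –C(=O)– with carbon on both sides → ketone.
  CH(COOH): pendant –COOH: carbonyl C bonded to C and –OH → carboxylic acid.
  CH2NHCH2: C–N–C with sp³ carbons and no adjacent C=O → amine (secondary).
  CH(CH2NH2): pendant –CH2NH2: N on sp³ C, no adjacent C=O → amine.
  CH(CH2NH2): pendant –CH2NH2: N on sp³ C, no adjacent C=O → amine.
  CH=CH2: C=C double bond → alkene.
Amide appears at: H2NCO, CH(NHCOCH3) → 2.

2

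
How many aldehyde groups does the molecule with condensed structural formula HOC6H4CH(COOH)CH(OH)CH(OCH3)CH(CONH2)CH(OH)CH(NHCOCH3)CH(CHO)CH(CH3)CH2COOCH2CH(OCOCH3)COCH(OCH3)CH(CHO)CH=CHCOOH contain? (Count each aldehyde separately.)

2

Taking each segment in turn:
  HOC6H4: –OH attached directly to an aromatic ring → phenol (not alcohol); the ring itself is an arene.
  CH(COOH): pendant –COOH: carbonyl C bonded to C and –OH → carboxylic acid.
  CH(OH): –OH on an sp³ carbon → alcohol (secondary).
  CH(OCH3): pendant –OCH3: C–O–C with sp³ C, no adjacent C=O → ether.
  CH(CONH2): pendant –CONH2: carbonyl C bonded to C and N → amide.
  CH(OH): –OH on an sp³ carbon → alcohol (secondary).
  CH(NHCOCH3): pendant –NHC(=O)CH3: N bonded to a carbonyl → amide (not amine).
  CH(CHO): pendant –CHO: carbonyl C bonded to C and H → aldehyde.
  CH2COOCH2: –C(=O)–O–C with C on the carbonyl side → ester.
  CH(OCOCH3): pendant –OC(=O)CH3: an acyloxy group → ester.
  CO: –C(=O)– with carbon on both sides → ketone.
  CH(OCH3): pendant –OCH3: C–O–C with sp³ C, no adjacent C=O → ether.
  CH(CHO): pendant –CHO: carbonyl C bonded to C and H → aldehyde.
  CH=CH: C=C double bond → alkene.
  COOH: –COOH: carbonyl C bonded to –OH and C → carboxylic acid (the –OH is not a separate alcohol).
Aldehyde appears at: CH(CHO), CH(CHO) → 2.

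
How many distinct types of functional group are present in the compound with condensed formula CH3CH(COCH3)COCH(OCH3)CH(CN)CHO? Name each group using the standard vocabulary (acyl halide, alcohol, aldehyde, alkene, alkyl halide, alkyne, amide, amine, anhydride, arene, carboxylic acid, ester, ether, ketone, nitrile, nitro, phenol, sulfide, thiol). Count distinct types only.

4

Working along the chain:
  CH(COCH3): pendant –COCH3: carbonyl C bonded to two carbons → ketone.
  CO: –C(=O)– with carbon on both sides → ketone.
  CH(OCH3): pendant –OCH3: C–O–C with sp³ C, no adjacent C=O → ether.
  CH(CN): pendant –C≡N: nitrile.
  CHO: terminal –CHO: carbonyl C bonded to H and C → aldehyde.
Distinct types present: aldehyde, ether, ketone, nitrile.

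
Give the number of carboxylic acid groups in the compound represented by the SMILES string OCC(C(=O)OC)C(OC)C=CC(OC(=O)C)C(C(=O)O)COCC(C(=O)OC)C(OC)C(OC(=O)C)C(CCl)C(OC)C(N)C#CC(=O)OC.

1

Reading the structure from left to right:
  HOCH2: HO– on an sp³ carbon → alcohol.
  CH(COOCH3): pendant –COOCH3: carbonyl C bonded to C and –OCH3 → ester.
  CH(OCH3): pendant –OCH3: C–O–C with sp³ C, no adjacent C=O → ether.
  CH=CH: C=C double bond → alkene.
  CH(OCOCH3): pendant –OC(=O)CH3: an acyloxy group → ester.
  CH(COOH): pendant –COOH: carbonyl C bonded to C and –OH → carboxylic acid.
  CH2OCH2: C–O–C with sp³ carbons on both sides and no adjacent C=O → ether.
  CH(COOCH3): pendant –COOCH3: carbonyl C bonded to C and –OCH3 → ester.
  CH(OCH3): pendant –OCH3: C–O–C with sp³ C, no adjacent C=O → ether.
  CH(OCOCH3): pendant –OC(=O)CH3: an acyloxy group → ester.
  CH(CH2Cl): pendant –CH2X: halogen on sp³ carbon → alkyl halide.
  CH(OCH3): pendant –OCH3: C–O–C with sp³ C, no adjacent C=O → ether.
  CH(NH2): –NH2 on an sp³ carbon with no adjacent C=O → amine.
  C≡C: C≡C triple bond → alkyne.
  COOCH3: –C(=O)OCH3: carbonyl C bonded to C and to –OCH3 → ester (not ketone + ether).
Carboxylic acid appears at: CH(COOH) → 1.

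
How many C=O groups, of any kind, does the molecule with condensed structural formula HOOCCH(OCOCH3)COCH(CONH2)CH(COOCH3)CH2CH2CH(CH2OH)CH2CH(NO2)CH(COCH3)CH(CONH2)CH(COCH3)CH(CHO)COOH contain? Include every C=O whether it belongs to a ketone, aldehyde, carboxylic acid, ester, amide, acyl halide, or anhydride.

HOOC: carboxylic acid, 1 C=O (running total 1).
CH(OCOCH3): ester, 1 C=O (running total 2).
CO: ketone, 1 C=O (running total 3).
CH(CONH2): amide, 1 C=O (running total 4).
CH(COOCH3): ester, 1 C=O (running total 5).
CH(COCH3): ketone, 1 C=O (running total 6).
CH(CONH2): amide, 1 C=O (running total 7).
CH(COCH3): ketone, 1 C=O (running total 8).
CH(CHO): aldehyde, 1 C=O (running total 9).
COOH: carboxylic acid, 1 C=O (running total 10).

10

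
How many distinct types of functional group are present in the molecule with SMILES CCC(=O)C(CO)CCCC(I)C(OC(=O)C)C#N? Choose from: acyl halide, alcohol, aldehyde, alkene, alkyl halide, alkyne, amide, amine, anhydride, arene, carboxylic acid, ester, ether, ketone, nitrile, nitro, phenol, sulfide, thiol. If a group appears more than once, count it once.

5

Working along the chain:
  CO: –C(=O)– with carbon on both sides → ketone.
  CH(CH2OH): pendant –CH2OH on an sp³ backbone C → alcohol.
  CH(I): halogen on an sp³ carbon → alkyl halide.
  CH(OCOCH3): pendant –OC(=O)CH3: an acyloxy group → ester.
  CN: –C≡N: carbon triple-bonded to nitrogen → nitrile.
Distinct types present: alcohol, alkyl halide, ester, ketone, nitrile.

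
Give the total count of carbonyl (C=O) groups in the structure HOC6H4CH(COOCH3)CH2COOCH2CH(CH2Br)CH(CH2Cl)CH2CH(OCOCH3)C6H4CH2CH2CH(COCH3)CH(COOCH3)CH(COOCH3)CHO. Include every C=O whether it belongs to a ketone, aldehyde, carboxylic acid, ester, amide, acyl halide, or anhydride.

CH(COOCH3): ester, 1 C=O (running total 1).
CH2COOCH2: ester, 1 C=O (running total 2).
CH(OCOCH3): ester, 1 C=O (running total 3).
CH(COCH3): ketone, 1 C=O (running total 4).
CH(COOCH3): ester, 1 C=O (running total 5).
CH(COOCH3): ester, 1 C=O (running total 6).
CHO: aldehyde, 1 C=O (running total 7).

7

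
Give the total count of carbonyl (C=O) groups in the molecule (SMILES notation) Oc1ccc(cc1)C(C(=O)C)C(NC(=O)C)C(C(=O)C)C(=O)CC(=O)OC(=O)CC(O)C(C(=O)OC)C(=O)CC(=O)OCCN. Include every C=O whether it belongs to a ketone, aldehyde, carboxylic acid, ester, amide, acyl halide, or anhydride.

CH(COCH3): ketone, 1 C=O (running total 1).
CH(NHCOCH3): amide, 1 C=O (running total 2).
CH(COCH3): ketone, 1 C=O (running total 3).
CO: ketone, 1 C=O (running total 4).
CH2CO-O-COCH2: anhydride, 2 C=O (running total 6).
CH(COOCH3): ester, 1 C=O (running total 7).
CO: ketone, 1 C=O (running total 8).
CH2COOCH2: ester, 1 C=O (running total 9).

9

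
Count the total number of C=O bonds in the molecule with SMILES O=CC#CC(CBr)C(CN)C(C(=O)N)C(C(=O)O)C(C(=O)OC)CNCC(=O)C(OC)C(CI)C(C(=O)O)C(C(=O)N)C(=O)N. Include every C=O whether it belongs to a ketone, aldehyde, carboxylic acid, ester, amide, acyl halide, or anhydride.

OHC: aldehyde, 1 C=O (running total 1).
CH(CONH2): amide, 1 C=O (running total 2).
CH(COOH): carboxylic acid, 1 C=O (running total 3).
CH(COOCH3): ester, 1 C=O (running total 4).
CO: ketone, 1 C=O (running total 5).
CH(COOH): carboxylic acid, 1 C=O (running total 6).
CH(CONH2): amide, 1 C=O (running total 7).
CONH2: amide, 1 C=O (running total 8).

8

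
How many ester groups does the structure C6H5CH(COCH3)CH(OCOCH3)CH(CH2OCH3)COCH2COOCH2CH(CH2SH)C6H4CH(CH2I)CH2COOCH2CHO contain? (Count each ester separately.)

3

Taking each segment in turn:
  C6H5: C6H5– phenyl ring → arene.
  CH(COCH3): pendant –COCH3: carbonyl C bonded to two carbons → ketone.
  CH(OCOCH3): pendant –OC(=O)CH3: an acyloxy group → ester.
  CH(CH2OCH3): pendant –CH2OCH3: C–O–C linkage → ether.
  CO: –C(=O)– with carbon on both sides → ketone.
  CH2COOCH2: –C(=O)–O–C with C on the carbonyl side → ester.
  CH(CH2SH): pendant –CH2SH → thiol.
  C6H4: para-disubstituted benzene ring → arene.
  CH(CH2I): pendant –CH2X: halogen on sp³ carbon → alkyl halide.
  CH2COOCH2: –C(=O)–O–C with C on the carbonyl side → ester.
  CHO: terminal –CHO: carbonyl C bonded to H and C → aldehyde.
Ester appears at: CH(OCOCH3), CH2COOCH2, CH2COOCH2 → 3.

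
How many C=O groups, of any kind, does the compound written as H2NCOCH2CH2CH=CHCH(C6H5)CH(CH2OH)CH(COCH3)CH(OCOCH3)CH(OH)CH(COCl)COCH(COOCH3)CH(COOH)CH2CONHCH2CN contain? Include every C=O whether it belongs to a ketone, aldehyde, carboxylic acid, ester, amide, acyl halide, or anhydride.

H2NCO: amide, 1 C=O (running total 1).
CH(COCH3): ketone, 1 C=O (running total 2).
CH(OCOCH3): ester, 1 C=O (running total 3).
CH(COCl): acyl halide, 1 C=O (running total 4).
CO: ketone, 1 C=O (running total 5).
CH(COOCH3): ester, 1 C=O (running total 6).
CH(COOH): carboxylic acid, 1 C=O (running total 7).
CH2CONHCH2: amide, 1 C=O (running total 8).

8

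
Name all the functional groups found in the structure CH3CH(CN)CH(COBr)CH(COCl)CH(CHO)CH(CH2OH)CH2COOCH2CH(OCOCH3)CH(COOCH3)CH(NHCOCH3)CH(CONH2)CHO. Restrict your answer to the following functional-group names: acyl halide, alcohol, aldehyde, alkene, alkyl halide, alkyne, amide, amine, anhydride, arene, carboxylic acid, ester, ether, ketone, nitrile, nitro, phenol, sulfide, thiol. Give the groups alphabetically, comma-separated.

pendant –C≡N: nitrile.
pendant –C(=O)X: carbonyl C bonded to C and halogen → acyl halide.
pendant –C(=O)X: carbonyl C bonded to C and halogen → acyl halide.
pendant –CHO: carbonyl C bonded to C and H → aldehyde.
pendant –CH2OH on an sp³ backbone C → alcohol.
–C(=O)–O–C with C on the carbonyl side → ester.
pendant –OC(=O)CH3: an acyloxy group → ester.
pendant –COOCH3: carbonyl C bonded to C and –OCH3 → ester.
pendant –NHC(=O)CH3: N bonded to a carbonyl → amide (not amine).
pendant –CONH2: carbonyl C bonded to C and N → amide.
terminal –CHO: carbonyl C bonded to H and C → aldehyde.

acyl halide, alcohol, aldehyde, amide, ester, nitrile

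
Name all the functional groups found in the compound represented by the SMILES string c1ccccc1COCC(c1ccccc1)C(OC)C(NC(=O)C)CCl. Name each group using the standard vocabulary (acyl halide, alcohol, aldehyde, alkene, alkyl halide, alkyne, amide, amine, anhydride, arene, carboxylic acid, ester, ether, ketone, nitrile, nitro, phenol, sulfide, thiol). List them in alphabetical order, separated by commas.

alkyl halide, amide, arene, ether

C6H5– phenyl ring → arene.
C–O–C with sp³ carbons on both sides and no adjacent C=O → ether.
pendant –C6H5: benzene ring → arene.
pendant –OCH3: C–O–C with sp³ C, no adjacent C=O → ether.
pendant –NHC(=O)CH3: N bonded to a carbonyl → amide (not amine).
halogen on an sp³ carbon → alkyl halide.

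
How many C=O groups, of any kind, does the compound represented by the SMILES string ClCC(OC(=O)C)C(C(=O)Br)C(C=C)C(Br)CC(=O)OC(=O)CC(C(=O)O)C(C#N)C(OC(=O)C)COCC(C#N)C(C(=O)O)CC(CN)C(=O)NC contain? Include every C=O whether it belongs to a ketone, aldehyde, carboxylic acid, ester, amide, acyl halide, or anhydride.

8

CH(OCOCH3): ester, 1 C=O (running total 1).
CH(COBr): acyl halide, 1 C=O (running total 2).
CH2CO-O-COCH2: anhydride, 2 C=O (running total 4).
CH(COOH): carboxylic acid, 1 C=O (running total 5).
CH(OCOCH3): ester, 1 C=O (running total 6).
CH(COOH): carboxylic acid, 1 C=O (running total 7).
CONHCH3: amide, 1 C=O (running total 8).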